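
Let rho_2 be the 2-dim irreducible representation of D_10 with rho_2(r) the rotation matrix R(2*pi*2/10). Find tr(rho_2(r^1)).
chi_{rho_2}(r^1) = 2*cos(2*pi*2*1/10) = -1/2 + sqrt(5)/2

Proof sketch: rho_2(r^1) is rotation by angle 2*pi*2*1/10, whose trace is 2*cos(2*pi*2*1/10) = -1/2 + sqrt(5)/2.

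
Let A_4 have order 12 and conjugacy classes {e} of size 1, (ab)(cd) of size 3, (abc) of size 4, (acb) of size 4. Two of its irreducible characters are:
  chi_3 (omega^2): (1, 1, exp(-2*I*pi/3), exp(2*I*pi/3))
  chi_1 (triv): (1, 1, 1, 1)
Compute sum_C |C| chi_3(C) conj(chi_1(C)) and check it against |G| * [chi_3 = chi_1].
Sum = 0; so <chi_3, chi_1> = 0 (distinct irreducibles are orthogonal).

Compute term by term over conjugacy classes (|C| * chi_3(C) * conj(chi_1(C))):
  1*(1)*conj(1) + 3*(1)*conj(1) + 4*(exp(-2*I*pi/3))*conj(1) + 4*(exp(2*I*pi/3))*conj(1)
  = (1) + (3) + (4*exp(-2*I*pi/3)) + (4*exp(2*I*pi/3))
  = 0.
(Exp terms are combined using exp(i*s)*conj(exp(i*t)) = exp(i*(s-t)), and sums of them are collapsed using the identity that for every m > 1 the m distinct m-th roots of unity sum to 0, e.g. 1 + exp(2*I*pi/3) + exp(-2*I*pi/3) = 0.)
Dividing by |G| = 12 gives 0/12 = 0, matching the row-orthogonality relation <chi_3, chi_1> = [chi_3 = chi_1].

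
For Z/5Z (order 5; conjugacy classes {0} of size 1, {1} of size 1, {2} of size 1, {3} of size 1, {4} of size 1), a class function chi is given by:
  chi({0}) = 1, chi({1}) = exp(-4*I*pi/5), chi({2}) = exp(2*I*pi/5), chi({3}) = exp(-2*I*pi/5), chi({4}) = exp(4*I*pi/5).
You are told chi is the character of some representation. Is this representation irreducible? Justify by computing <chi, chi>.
Irreducible: <chi, chi> = 1.

Details: <chi, chi> = (1/|G|) sum_C |C| * |chi(C)|^2 = (1/5)[1*|1|^2 + 1*|exp(-4*I*pi/5)|^2 + 1*|exp(2*I*pi/5)|^2 + 1*|exp(-2*I*pi/5)|^2 + 1*|exp(4*I*pi/5)|^2]
  = (1/5)[(1) + (1) + (1) + (1) + (1)] = 5/5 = 1.
(Exp terms are combined using exp(i*s)*conj(exp(i*t)) = exp(i*(s-t)), and sums of them are collapsed using the identity that for every m > 1 the m distinct m-th roots of unity sum to 0, e.g. 1 + exp(2*I*pi/3) + exp(-2*I*pi/3) = 0.)
A character is irreducible iff <chi, chi> = 1, so this representation is irreducible.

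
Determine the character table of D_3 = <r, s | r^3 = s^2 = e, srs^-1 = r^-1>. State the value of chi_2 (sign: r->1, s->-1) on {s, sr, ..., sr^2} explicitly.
Conjugacy classes: {e} of size 1, {r^1, r^2} of size 2, {s, sr, ..., sr^2} of size 3.
Character table:
  irrep \ class              {e} (size 1)  {r^1, r^2} (size 2)  {s, sr, ..., sr^2} (size 3)
  chi_1 (triv)               1             1                    1                          
  chi_2 (sign: r->1, s->-1)  1             1                    -1                         
  chi_3 (2d, j=1)            2             -1                   0                          

Spot check: chi_2 (sign: r->1, s->-1) on {s, sr, ..., sr^2} = -1.

D_3 has order 2*3 = 6 with 3 conjugacy classes, hence 3 irreducibles. Sum of squared dims 1 + 1 + 4 = 6 = |G|. Linear characters come from the abelianisation; the 2-dimensional irreps have character r^k -> 2*cos(2*pi*j*k/3), reflections -> 0.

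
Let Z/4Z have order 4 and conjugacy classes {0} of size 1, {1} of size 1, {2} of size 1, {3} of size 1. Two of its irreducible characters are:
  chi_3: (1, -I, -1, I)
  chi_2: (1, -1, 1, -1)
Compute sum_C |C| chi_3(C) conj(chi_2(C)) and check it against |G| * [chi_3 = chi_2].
Sum = 0; so <chi_3, chi_2> = 0 (distinct irreducibles are orthogonal).

Working: Compute term by term over conjugacy classes (|C| * chi_3(C) * conj(chi_2(C))):
  1*(1)*conj(1) + 1*(-I)*conj(-1) + 1*(-1)*conj(1) + 1*(I)*conj(-1)
  = (1) + (I) + (-1) + (-I)
  = 0.
(Exp terms are combined using exp(i*s)*conj(exp(i*t)) = exp(i*(s-t)), and sums of them are collapsed using the identity that for every m > 1 the m distinct m-th roots of unity sum to 0, e.g. 1 + exp(2*I*pi/3) + exp(-2*I*pi/3) = 0.)
Dividing by |G| = 4 gives 0/4 = 0, matching the row-orthogonality relation <chi_3, chi_2> = [chi_3 = chi_2].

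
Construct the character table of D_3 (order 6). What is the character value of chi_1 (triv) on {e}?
Conjugacy classes: {e} of size 1, {r^1, r^2} of size 2, {s, sr, ..., sr^2} of size 3.
Character table:
  irrep \ class              {e} (size 1)  {r^1, r^2} (size 2)  {s, sr, ..., sr^2} (size 3)
  chi_1 (triv)               1             1                    1                          
  chi_2 (sign: r->1, s->-1)  1             1                    -1                         
  chi_3 (2d, j=1)            2             -1                   0                          

Spot check: chi_1 (triv) on {e} = 1.

Derivation: D_3 has order 2*3 = 6 with 3 conjugacy classes, hence 3 irreducibles. Sum of squared dims 1 + 1 + 4 = 6 = |G|. Linear characters come from the abelianisation; the 2-dimensional irreps have character r^k -> 2*cos(2*pi*j*k/3), reflections -> 0.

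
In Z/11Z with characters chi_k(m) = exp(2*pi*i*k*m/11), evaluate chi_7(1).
chi_7(1) = zeta_11^7 = exp(-8*I*pi/11)

Proof sketch: chi_7(1) = zeta_11^(7*1) = zeta_11^7. Since zeta_11^11 = 1, this equals zeta_11^7 = exp(2*pi*i*7/11) = exp(-8*I*pi/11).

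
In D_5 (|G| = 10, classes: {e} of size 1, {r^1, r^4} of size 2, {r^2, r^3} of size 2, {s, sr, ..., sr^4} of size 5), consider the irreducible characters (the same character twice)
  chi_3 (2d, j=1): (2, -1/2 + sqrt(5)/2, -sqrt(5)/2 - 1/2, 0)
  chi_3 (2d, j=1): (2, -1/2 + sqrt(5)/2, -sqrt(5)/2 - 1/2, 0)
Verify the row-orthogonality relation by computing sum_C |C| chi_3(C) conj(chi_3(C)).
Sum = 10 = |G| = 10; so <chi_3, chi_3> = 1 (norm-1 confirms irreducibility).

Justification: Compute term by term over conjugacy classes (|C| * chi_3(C) * conj(chi_3(C))):
  1*(2)*conj(2) + 2*(-1/2 + sqrt(5)/2)*conj(-1/2 + sqrt(5)/2) + 2*(-sqrt(5)/2 - 1/2)*conj(-sqrt(5)/2 - 1/2) + 5*(0)*conj(0)
  = (4) + (3 - sqrt(5)) + (sqrt(5) + 3) + (0)
  = 10.
Dividing by |G| = 10 gives 10/10 = 1, matching the row-orthogonality relation <chi_3, chi_3> = [chi_3 = chi_3].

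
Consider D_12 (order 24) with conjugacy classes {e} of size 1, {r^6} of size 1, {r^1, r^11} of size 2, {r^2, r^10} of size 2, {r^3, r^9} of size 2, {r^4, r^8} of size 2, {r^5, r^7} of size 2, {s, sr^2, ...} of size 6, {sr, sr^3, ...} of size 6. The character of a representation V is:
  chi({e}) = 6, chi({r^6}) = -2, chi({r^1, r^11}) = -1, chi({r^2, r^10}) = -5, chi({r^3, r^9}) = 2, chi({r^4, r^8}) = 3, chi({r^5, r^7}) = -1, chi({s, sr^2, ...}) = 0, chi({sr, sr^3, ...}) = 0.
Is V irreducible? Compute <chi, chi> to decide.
Not irreducible (reducible): <chi, chi> = 5 > 1.

Proof sketch: <chi, chi> = (1/|G|) sum_C |C| * |chi(C)|^2 = (1/24)[1*|6|^2 + 1*|-2|^2 + 2*|-1|^2 + 2*|-5|^2 + 2*|2|^2 + 2*|3|^2 + 2*|-1|^2 + 6*|0|^2 + 6*|0|^2]
  = (1/24)[(36) + (4) + (2) + (50) + (8) + (18) + (2) + (0) + (0)] = 120/24 = 5.
A character is irreducible iff <chi, chi> = 1, so this representation is reducible.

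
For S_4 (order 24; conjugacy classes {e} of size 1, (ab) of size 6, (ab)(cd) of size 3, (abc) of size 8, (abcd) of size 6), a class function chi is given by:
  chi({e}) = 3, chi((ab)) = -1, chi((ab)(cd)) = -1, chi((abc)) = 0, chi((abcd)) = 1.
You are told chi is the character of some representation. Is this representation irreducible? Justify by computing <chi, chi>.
Irreducible: <chi, chi> = 1.

Derivation: <chi, chi> = (1/|G|) sum_C |C| * |chi(C)|^2 = (1/24)[1*|3|^2 + 6*|-1|^2 + 3*|-1|^2 + 8*|0|^2 + 6*|1|^2]
  = (1/24)[(9) + (6) + (3) + (0) + (6)] = 24/24 = 1.
A character is irreducible iff <chi, chi> = 1, so this representation is irreducible.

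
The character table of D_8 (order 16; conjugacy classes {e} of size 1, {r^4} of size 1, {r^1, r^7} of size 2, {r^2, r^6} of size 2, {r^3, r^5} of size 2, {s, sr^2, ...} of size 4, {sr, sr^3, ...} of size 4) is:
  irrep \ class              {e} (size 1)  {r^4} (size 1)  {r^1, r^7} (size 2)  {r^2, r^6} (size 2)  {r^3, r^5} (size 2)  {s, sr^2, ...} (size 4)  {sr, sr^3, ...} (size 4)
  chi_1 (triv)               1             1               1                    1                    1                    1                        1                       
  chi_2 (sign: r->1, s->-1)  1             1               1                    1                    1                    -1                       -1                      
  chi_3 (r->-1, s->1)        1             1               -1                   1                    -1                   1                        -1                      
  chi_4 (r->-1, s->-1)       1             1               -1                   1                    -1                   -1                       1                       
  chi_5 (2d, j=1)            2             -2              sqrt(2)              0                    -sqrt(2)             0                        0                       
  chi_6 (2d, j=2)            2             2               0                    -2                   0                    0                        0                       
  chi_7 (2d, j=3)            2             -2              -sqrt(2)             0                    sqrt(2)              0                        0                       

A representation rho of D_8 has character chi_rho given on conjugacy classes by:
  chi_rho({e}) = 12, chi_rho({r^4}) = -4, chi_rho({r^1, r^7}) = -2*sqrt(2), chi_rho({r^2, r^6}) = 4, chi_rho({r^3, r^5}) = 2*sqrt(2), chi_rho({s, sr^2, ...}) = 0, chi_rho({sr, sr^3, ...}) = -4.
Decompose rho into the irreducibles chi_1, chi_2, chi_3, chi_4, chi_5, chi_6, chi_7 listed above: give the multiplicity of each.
Multiplicities: chi_1: 0, chi_2: 2, chi_3: 2, chi_4: 0, chi_5: 1, chi_6: 0, chi_7: 3.

Working: Use <chi_rho, chi> = (1/|G|) sum_C |C| * chi_rho(C) * conj(chi(C)) with |G| = 16 for each irreducible chi in the table:
  <chi_rho, chi_1> = (1/16)[1*(12)*conj(1) + 1*(-4)*conj(1) + 2*(-2*sqrt(2))*conj(1) + 2*(4)*conj(1) + 2*(2*sqrt(2))*conj(1) + 4*(0)*conj(1) + 4*(-4)*conj(1)]
      = (1/16)[(12) + (-4) + (-4*sqrt(2)) + (8) + (4*sqrt(2)) + (0) + (-16)] = 0/16 = 0
  <chi_rho, chi_2> = (1/16)[1*(12)*conj(1) + 1*(-4)*conj(1) + 2*(-2*sqrt(2))*conj(1) + 2*(4)*conj(1) + 2*(2*sqrt(2))*conj(1) + 4*(0)*conj(-1) + 4*(-4)*conj(-1)]
      = (1/16)[(12) + (-4) + (-4*sqrt(2)) + (8) + (4*sqrt(2)) + (0) + (16)] = 32/16 = 2
  <chi_rho, chi_3> = (1/16)[1*(12)*conj(1) + 1*(-4)*conj(1) + 2*(-2*sqrt(2))*conj(-1) + 2*(4)*conj(1) + 2*(2*sqrt(2))*conj(-1) + 4*(0)*conj(1) + 4*(-4)*conj(-1)]
      = (1/16)[(12) + (-4) + (4*sqrt(2)) + (8) + (-4*sqrt(2)) + (0) + (16)] = 32/16 = 2
  <chi_rho, chi_4> = (1/16)[1*(12)*conj(1) + 1*(-4)*conj(1) + 2*(-2*sqrt(2))*conj(-1) + 2*(4)*conj(1) + 2*(2*sqrt(2))*conj(-1) + 4*(0)*conj(-1) + 4*(-4)*conj(1)]
      = (1/16)[(12) + (-4) + (4*sqrt(2)) + (8) + (-4*sqrt(2)) + (0) + (-16)] = 0/16 = 0
  <chi_rho, chi_5> = (1/16)[1*(12)*conj(2) + 1*(-4)*conj(-2) + 2*(-2*sqrt(2))*conj(sqrt(2)) + 2*(4)*conj(0) + 2*(2*sqrt(2))*conj(-sqrt(2)) + 4*(0)*conj(0) + 4*(-4)*conj(0)]
      = (1/16)[(24) + (8) + (-8) + (0) + (-8) + (0) + (0)] = 16/16 = 1
  <chi_rho, chi_6> = (1/16)[1*(12)*conj(2) + 1*(-4)*conj(2) + 2*(-2*sqrt(2))*conj(0) + 2*(4)*conj(-2) + 2*(2*sqrt(2))*conj(0) + 4*(0)*conj(0) + 4*(-4)*conj(0)]
      = (1/16)[(24) + (-8) + (0) + (-16) + (0) + (0) + (0)] = 0/16 = 0
  <chi_rho, chi_7> = (1/16)[1*(12)*conj(2) + 1*(-4)*conj(-2) + 2*(-2*sqrt(2))*conj(-sqrt(2)) + 2*(4)*conj(0) + 2*(2*sqrt(2))*conj(sqrt(2)) + 4*(0)*conj(0) + 4*(-4)*conj(0)]
      = (1/16)[(24) + (8) + (8) + (0) + (8) + (0) + (0)] = 48/16 = 3
Dimension check: dim(rho) = sum (mult * dim) = 0*1 + 2*1 + 2*1 + 0*1 + 1*2 + 0*2 + 3*2 = 12 = chi_rho(e) = 12.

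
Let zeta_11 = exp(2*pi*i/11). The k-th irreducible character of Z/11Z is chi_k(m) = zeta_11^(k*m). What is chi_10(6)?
chi_10(6) = zeta_11^60 = exp(10*I*pi/11)

Working: chi_10(6) = zeta_11^(10*6) = zeta_11^60. Since zeta_11^11 = 1, this equals zeta_11^5 = exp(2*pi*i*5/11) = exp(10*I*pi/11).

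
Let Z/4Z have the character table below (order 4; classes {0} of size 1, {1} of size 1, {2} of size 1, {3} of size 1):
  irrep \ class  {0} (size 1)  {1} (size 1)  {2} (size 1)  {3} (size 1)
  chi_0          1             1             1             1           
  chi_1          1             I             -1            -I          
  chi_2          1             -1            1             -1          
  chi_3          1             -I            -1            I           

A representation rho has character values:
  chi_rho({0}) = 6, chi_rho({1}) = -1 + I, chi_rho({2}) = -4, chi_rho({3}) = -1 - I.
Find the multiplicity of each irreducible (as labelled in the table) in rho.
Multiplicities: chi_0: 0, chi_1: 3, chi_2: 1, chi_3: 2.

Use <chi_rho, chi> = (1/|G|) sum_C |C| * chi_rho(C) * conj(chi(C)) with |G| = 4 for each irreducible chi in the table:
  <chi_rho, chi_0> = (1/4)[1*(6)*conj(1) + 1*(-1 + I)*conj(1) + 1*(-4)*conj(1) + 1*(-1 - I)*conj(1)]
      = (1/4)[(6) + (-1 + I) + (-4) + (-1 - I)] = 0/4 = 0
  <chi_rho, chi_1> = (1/4)[1*(6)*conj(1) + 1*(-1 + I)*conj(I) + 1*(-4)*conj(-1) + 1*(-1 - I)*conj(-I)]
      = (1/4)[(6) + (1 + I) + (4) + (1 - I)] = 12/4 = 3
  <chi_rho, chi_2> = (1/4)[1*(6)*conj(1) + 1*(-1 + I)*conj(-1) + 1*(-4)*conj(1) + 1*(-1 - I)*conj(-1)]
      = (1/4)[(6) + (1 - I) + (-4) + (1 + I)] = 4/4 = 1
  <chi_rho, chi_3> = (1/4)[1*(6)*conj(1) + 1*(-1 + I)*conj(-I) + 1*(-4)*conj(-1) + 1*(-1 - I)*conj(I)]
      = (1/4)[(6) + (-1 - I) + (4) + (-1 + I)] = 8/4 = 2
(Exp terms are combined using exp(i*s)*conj(exp(i*t)) = exp(i*(s-t)), and sums of them are collapsed using the identity that for every m > 1 the m distinct m-th roots of unity sum to 0, e.g. 1 + exp(2*I*pi/3) + exp(-2*I*pi/3) = 0.)
Dimension check: dim(rho) = sum (mult * dim) = 0*1 + 3*1 + 1*1 + 2*1 = 6 = chi_rho(e) = 6.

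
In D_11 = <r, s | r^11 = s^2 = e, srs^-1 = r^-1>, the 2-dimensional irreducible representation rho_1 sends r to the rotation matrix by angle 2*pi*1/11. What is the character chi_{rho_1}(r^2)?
chi_{rho_1}(r^2) = 2*cos(2*pi*1*2/11) = 2*cos(4*pi/11)

Derivation: rho_1(r^2) is rotation by angle 2*pi*1*2/11, whose trace is 2*cos(2*pi*1*2/11) = 2*cos(4*pi/11).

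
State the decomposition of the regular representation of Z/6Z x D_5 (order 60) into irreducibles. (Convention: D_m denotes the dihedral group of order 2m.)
Each irreducible V_i of dimension d_i appears with multiplicity d_i, i.e. rho_reg = (direct sum over all irreducibles V_i) d_i V_i. The irreducible dimensions for Z/6Z x D_5 are 1, 1, 1, 1, 1, 1, 1, 1, 1, 1, 1, 1, 2, 2, 2, 2, 2, 2, 2, 2, 2, 2, 2, 2: 12 irreducibles of dimension 1, each with multiplicity 1; 12 irreducibles of dimension 2, each with multiplicity 2. Total dimension 12*1*1 + 12*2*2 = 60 = |G|.

Reasoning: General theorem: in the regular representation of a finite group G, each irreducible appears with multiplicity equal to its dimension. Check: dim(rho_reg) = sum d_i^2 = 1 + 1 + 1 + 1 + 1 + 1 + 1 + 1 + 1 + 1 + 1 + 1 + 4 + 4 + 4 + 4 + 4 + 4 + 4 + 4 + 4 + 4 + 4 + 4 = 60 = |G|.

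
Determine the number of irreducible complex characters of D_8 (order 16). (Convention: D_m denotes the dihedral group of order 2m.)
7

Reasoning: The number of irreducible complex representations of a finite group equals its number of conjugacy classes. D_8 has 7 conjugacy classes (n/2 + 3 for n even), so D_8 (order 16) has exactly 7 irreducible complex representations.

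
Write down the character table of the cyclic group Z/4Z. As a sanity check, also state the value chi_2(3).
Character table of Z/4Z (irreps indexed chi_0,...,chi_3 with chi_k(m) = zeta_4^(k*m), zeta_4 = exp(2*pi*i/4)):
  irrep \ class  {0} (size 1)  {1} (size 1)  {2} (size 1)  {3} (size 1)
  chi_0          1             1             1             1           
  chi_1          1             I             -1            -I          
  chi_2          1             -1            1             -1          
  chi_3          1             -I            -1            I           

Spot check: chi_2(3) = zeta_4^(2*3) = zeta_4^6 = -1.

Reasoning: Z/4Z is abelian, so all 4 irreducible complex representations are 1-dimensional. They are given by chi_k(m) = zeta_4^(k*m) for k = 0,...,3. Row orthogonality: sum_m chi_k(m) conj(chi_l(m)) = 4 * [k = l].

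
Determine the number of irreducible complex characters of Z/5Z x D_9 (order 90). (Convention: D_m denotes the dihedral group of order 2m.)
30

Solution. The number of irreducible complex representations of a finite group equals its number of conjugacy classes. For a direct product, #classes(G x H) = #classes(G) * #classes(H). Z/5Z has 5 classes (abelian), D_9 has 6 classes, so 5 * 6 = 30, so Z/5Z x D_9 (order 90) has exactly 30 irreducible complex representations.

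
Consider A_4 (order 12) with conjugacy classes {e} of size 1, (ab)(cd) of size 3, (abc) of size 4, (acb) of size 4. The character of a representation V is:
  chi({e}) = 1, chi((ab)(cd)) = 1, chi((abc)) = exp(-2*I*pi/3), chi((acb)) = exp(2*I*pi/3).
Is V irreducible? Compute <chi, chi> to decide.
Irreducible: <chi, chi> = 1.

Derivation: <chi, chi> = (1/|G|) sum_C |C| * |chi(C)|^2 = (1/12)[1*|1|^2 + 3*|1|^2 + 4*|exp(-2*I*pi/3)|^2 + 4*|exp(2*I*pi/3)|^2]
  = (1/12)[(1) + (3) + (4) + (4)] = 12/12 = 1.
(Exp terms are combined using exp(i*s)*conj(exp(i*t)) = exp(i*(s-t)), and sums of them are collapsed using the identity that for every m > 1 the m distinct m-th roots of unity sum to 0, e.g. 1 + exp(2*I*pi/3) + exp(-2*I*pi/3) = 0.)
A character is irreducible iff <chi, chi> = 1, so this representation is irreducible.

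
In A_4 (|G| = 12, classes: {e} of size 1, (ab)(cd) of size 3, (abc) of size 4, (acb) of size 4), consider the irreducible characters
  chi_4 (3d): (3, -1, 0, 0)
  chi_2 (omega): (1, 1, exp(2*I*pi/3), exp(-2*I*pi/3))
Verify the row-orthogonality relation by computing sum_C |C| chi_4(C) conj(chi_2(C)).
Sum = 0; so <chi_4, chi_2> = 0 (distinct irreducibles are orthogonal).

Explanation: Compute term by term over conjugacy classes (|C| * chi_4(C) * conj(chi_2(C))):
  1*(3)*conj(1) + 3*(-1)*conj(1) + 4*(0)*conj(exp(2*I*pi/3)) + 4*(0)*conj(exp(-2*I*pi/3))
  = (3) + (-3) + (0) + (0)
  = 0.
(Exp terms are combined using exp(i*s)*conj(exp(i*t)) = exp(i*(s-t)), and sums of them are collapsed using the identity that for every m > 1 the m distinct m-th roots of unity sum to 0, e.g. 1 + exp(2*I*pi/3) + exp(-2*I*pi/3) = 0.)
Dividing by |G| = 12 gives 0/12 = 0, matching the row-orthogonality relation <chi_4, chi_2> = [chi_4 = chi_2].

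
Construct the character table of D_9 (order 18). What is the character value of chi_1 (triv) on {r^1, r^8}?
Conjugacy classes: {e} of size 1, {r^1, r^8} of size 2, {r^2, r^7} of size 2, {r^3, r^6} of size 2, {r^4, r^5} of size 2, {s, sr, ..., sr^8} of size 9.
Character table:
  irrep \ class              {e} (size 1)  {r^1, r^8} (size 2)  {r^2, r^7} (size 2)  {r^3, r^6} (size 2)  {r^4, r^5} (size 2)  {s, sr, ..., sr^8} (size 9)
  chi_1 (triv)               1             1                    1                    1                    1                    1                          
  chi_2 (sign: r->1, s->-1)  1             1                    1                    1                    1                    -1                         
  chi_3 (2d, j=1)            2             2*cos(2*pi/9)        2*cos(4*pi/9)        -1                   -2*cos(pi/9)         0                          
  chi_4 (2d, j=2)            2             2*cos(4*pi/9)        -2*cos(pi/9)         -1                   2*cos(2*pi/9)        0                          
  chi_5 (2d, j=3)            2             -1                   -1                   2                    -1                   0                          
  chi_6 (2d, j=4)            2             -2*cos(pi/9)         2*cos(2*pi/9)        -1                   2*cos(4*pi/9)        0                          

Spot check: chi_1 (triv) on {r^1, r^8} = 1.

Working: D_9 has order 2*9 = 18 with 6 conjugacy classes, hence 6 irreducibles. Sum of squared dims 1 + 1 + 4 + 4 + 4 + 4 = 18 = |G|. Linear characters come from the abelianisation; the 2-dimensional irreps have character r^k -> 2*cos(2*pi*j*k/9), reflections -> 0.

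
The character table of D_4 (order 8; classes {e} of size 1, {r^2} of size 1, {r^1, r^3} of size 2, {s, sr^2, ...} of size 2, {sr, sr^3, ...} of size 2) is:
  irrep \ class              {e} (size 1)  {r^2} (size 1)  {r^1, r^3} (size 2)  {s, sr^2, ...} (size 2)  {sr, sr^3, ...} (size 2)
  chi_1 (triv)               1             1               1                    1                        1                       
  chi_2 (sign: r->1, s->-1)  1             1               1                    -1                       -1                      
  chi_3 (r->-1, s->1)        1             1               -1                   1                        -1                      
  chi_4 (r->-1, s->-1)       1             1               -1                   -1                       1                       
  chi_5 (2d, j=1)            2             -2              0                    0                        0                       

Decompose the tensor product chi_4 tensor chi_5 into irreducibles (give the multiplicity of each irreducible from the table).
chi_4 tensor chi_5 = chi_5 (all other irreducibles have multiplicity 0).

Working: The character of a tensor product is the pointwise product (chi_4 * chi_5)(C) = chi_4(C) * chi_5(C):
  {e}: (1)*(2), {r^2}: (1)*(-2), {r^1, r^3}: (-1)*(0), {s, sr^2, ...}: (-1)*(0), {sr, sr^3, ...}: (1)*(0)
so (chi_4 * chi_5) takes values
  {e} -> 2, {r^2} -> -2, {r^1, r^3} -> 0, {s, sr^2, ...} -> 0, {sr, sr^3, ...} -> 0.
Now take the inner product of this character with each irreducible chi from the table, <chi_4*chi_5, chi> = (1/8) sum_C |C| (chi_4*chi_5)(C) conj(chi(C)):
  <chi_4*chi_5, chi_1> = (1/8)[1*(2)*conj(1) + 1*(-2)*conj(1) + 2*(0)*conj(1) + 2*(0)*conj(1) + 2*(0)*conj(1)]
      = (1/8)[(2) + (-2) + (0) + (0) + (0)] = 0/8 = 0
  <chi_4*chi_5, chi_2> = (1/8)[1*(2)*conj(1) + 1*(-2)*conj(1) + 2*(0)*conj(1) + 2*(0)*conj(-1) + 2*(0)*conj(-1)]
      = (1/8)[(2) + (-2) + (0) + (0) + (0)] = 0/8 = 0
  <chi_4*chi_5, chi_3> = (1/8)[1*(2)*conj(1) + 1*(-2)*conj(1) + 2*(0)*conj(-1) + 2*(0)*conj(1) + 2*(0)*conj(-1)]
      = (1/8)[(2) + (-2) + (0) + (0) + (0)] = 0/8 = 0
  <chi_4*chi_5, chi_4> = (1/8)[1*(2)*conj(1) + 1*(-2)*conj(1) + 2*(0)*conj(-1) + 2*(0)*conj(-1) + 2*(0)*conj(1)]
      = (1/8)[(2) + (-2) + (0) + (0) + (0)] = 0/8 = 0
  <chi_4*chi_5, chi_5> = (1/8)[1*(2)*conj(2) + 1*(-2)*conj(-2) + 2*(0)*conj(0) + 2*(0)*conj(0) + 2*(0)*conj(0)]
      = (1/8)[(4) + (4) + (0) + (0) + (0)] = 8/8 = 1
Hence the multiplicities are chi_5: 1. Dimension check: dim(chi_4)*dim(chi_5) = 1*2 = 2 and sum (mult * dim) = 1*2 = 2.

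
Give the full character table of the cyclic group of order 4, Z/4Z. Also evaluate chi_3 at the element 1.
Character table of Z/4Z (irreps indexed chi_0,...,chi_3 with chi_k(m) = zeta_4^(k*m), zeta_4 = exp(2*pi*i/4)):
  irrep \ class  {0} (size 1)  {1} (size 1)  {2} (size 1)  {3} (size 1)
  chi_0          1             1             1             1           
  chi_1          1             I             -1            -I          
  chi_2          1             -1            1             -1          
  chi_3          1             -I            -1            I           

Spot check: chi_3(1) = zeta_4^(3*1) = zeta_4^3 = -I.

Z/4Z is abelian, so all 4 irreducible complex representations are 1-dimensional. They are given by chi_k(m) = zeta_4^(k*m) for k = 0,...,3. Row orthogonality: sum_m chi_k(m) conj(chi_l(m)) = 4 * [k = l].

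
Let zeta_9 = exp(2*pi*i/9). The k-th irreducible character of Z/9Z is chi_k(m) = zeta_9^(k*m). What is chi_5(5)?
chi_5(5) = zeta_9^25 = exp(-4*I*pi/9)

Derivation: chi_5(5) = zeta_9^(5*5) = zeta_9^25. Since zeta_9^9 = 1, this equals zeta_9^7 = exp(2*pi*i*7/9) = exp(-4*I*pi/9).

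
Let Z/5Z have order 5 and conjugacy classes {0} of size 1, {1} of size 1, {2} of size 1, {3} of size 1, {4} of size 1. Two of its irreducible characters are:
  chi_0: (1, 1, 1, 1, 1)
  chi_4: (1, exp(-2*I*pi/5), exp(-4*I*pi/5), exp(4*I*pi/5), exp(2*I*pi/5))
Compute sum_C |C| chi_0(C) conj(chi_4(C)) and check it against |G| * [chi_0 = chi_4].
Sum = 0; so <chi_0, chi_4> = 0 (distinct irreducibles are orthogonal).

Details: Compute term by term over conjugacy classes (|C| * chi_0(C) * conj(chi_4(C))):
  1*(1)*conj(1) + 1*(1)*conj(exp(-2*I*pi/5)) + 1*(1)*conj(exp(-4*I*pi/5)) + 1*(1)*conj(exp(4*I*pi/5)) + 1*(1)*conj(exp(2*I*pi/5))
  = (1) + (exp(2*I*pi/5)) + (exp(4*I*pi/5)) + (exp(-4*I*pi/5)) + (exp(-2*I*pi/5))
  = 0.
(Exp terms are combined using exp(i*s)*conj(exp(i*t)) = exp(i*(s-t)), and sums of them are collapsed using the identity that for every m > 1 the m distinct m-th roots of unity sum to 0, e.g. 1 + exp(2*I*pi/3) + exp(-2*I*pi/3) = 0.)
Dividing by |G| = 5 gives 0/5 = 0, matching the row-orthogonality relation <chi_0, chi_4> = [chi_0 = chi_4].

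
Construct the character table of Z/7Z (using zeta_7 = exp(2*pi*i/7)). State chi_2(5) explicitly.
Character table of Z/7Z (irreps indexed chi_0,...,chi_6 with chi_k(m) = zeta_7^(k*m), zeta_7 = exp(2*pi*i/7)):
  irrep \ class  {0} (size 1)  {1} (size 1)    {2} (size 1)    {3} (size 1)    {4} (size 1)    {5} (size 1)    {6} (size 1)  
  chi_0          1             1               1               1               1               1               1             
  chi_1          1             exp(2*I*pi/7)   exp(4*I*pi/7)   exp(6*I*pi/7)   exp(-6*I*pi/7)  exp(-4*I*pi/7)  exp(-2*I*pi/7)
  chi_2          1             exp(4*I*pi/7)   exp(-6*I*pi/7)  exp(-2*I*pi/7)  exp(2*I*pi/7)   exp(6*I*pi/7)   exp(-4*I*pi/7)
  chi_3          1             exp(6*I*pi/7)   exp(-2*I*pi/7)  exp(4*I*pi/7)   exp(-4*I*pi/7)  exp(2*I*pi/7)   exp(-6*I*pi/7)
  chi_4          1             exp(-6*I*pi/7)  exp(2*I*pi/7)   exp(-4*I*pi/7)  exp(4*I*pi/7)   exp(-2*I*pi/7)  exp(6*I*pi/7) 
  chi_5          1             exp(-4*I*pi/7)  exp(6*I*pi/7)   exp(2*I*pi/7)   exp(-2*I*pi/7)  exp(-6*I*pi/7)  exp(4*I*pi/7) 
  chi_6          1             exp(-2*I*pi/7)  exp(-4*I*pi/7)  exp(-6*I*pi/7)  exp(6*I*pi/7)   exp(4*I*pi/7)   exp(2*I*pi/7) 

Spot check: chi_2(5) = zeta_7^(2*5) = zeta_7^10 = exp(6*I*pi/7).

Details: Z/7Z is abelian, so all 7 irreducible complex representations are 1-dimensional. They are given by chi_k(m) = zeta_7^(k*m) for k = 0,...,6. Row orthogonality: sum_m chi_k(m) conj(chi_l(m)) = 7 * [k = l].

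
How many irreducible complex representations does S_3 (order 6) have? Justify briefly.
3

Reasoning: The number of irreducible complex representations of a finite group equals its number of conjugacy classes. Conjugacy classes in S_3 correspond to cycle types, i.e. partitions of 3; there are p(3) = 3 of them, so S_3 (order 6) has exactly 3 irreducible complex representations.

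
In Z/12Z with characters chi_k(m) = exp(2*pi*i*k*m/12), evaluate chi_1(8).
chi_1(8) = zeta_12^8 = exp(-2*I*pi/3)

Working: chi_1(8) = zeta_12^(1*8) = zeta_12^8. Since zeta_12^12 = 1, this equals zeta_12^8 = exp(2*pi*i*8/12) = exp(-2*I*pi/3).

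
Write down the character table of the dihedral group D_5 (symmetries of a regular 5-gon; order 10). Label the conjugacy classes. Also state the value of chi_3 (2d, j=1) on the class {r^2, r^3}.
Conjugacy classes: {e} of size 1, {r^1, r^4} of size 2, {r^2, r^3} of size 2, {s, sr, ..., sr^4} of size 5.
Character table:
  irrep \ class              {e} (size 1)  {r^1, r^4} (size 2)  {r^2, r^3} (size 2)  {s, sr, ..., sr^4} (size 5)
  chi_1 (triv)               1             1                    1                    1                          
  chi_2 (sign: r->1, s->-1)  1             1                    1                    -1                         
  chi_3 (2d, j=1)            2             -1/2 + sqrt(5)/2     -sqrt(5)/2 - 1/2     0                          
  chi_4 (2d, j=2)            2             -sqrt(5)/2 - 1/2     -1/2 + sqrt(5)/2     0                          

Spot check: chi_3 (2d, j=1) on {r^2, r^3} = -sqrt(5)/2 - 1/2.

Details: D_5 has order 2*5 = 10 with 4 conjugacy classes, hence 4 irreducibles. Sum of squared dims 1 + 1 + 4 + 4 = 10 = |G|. Linear characters come from the abelianisation; the 2-dimensional irreps have character r^k -> 2*cos(2*pi*j*k/5), reflections -> 0.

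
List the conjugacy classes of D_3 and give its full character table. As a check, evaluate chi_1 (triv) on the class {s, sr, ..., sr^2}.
Conjugacy classes: {e} of size 1, {r^1, r^2} of size 2, {s, sr, ..., sr^2} of size 3.
Character table:
  irrep \ class              {e} (size 1)  {r^1, r^2} (size 2)  {s, sr, ..., sr^2} (size 3)
  chi_1 (triv)               1             1                    1                          
  chi_2 (sign: r->1, s->-1)  1             1                    -1                         
  chi_3 (2d, j=1)            2             -1                   0                          

Spot check: chi_1 (triv) on {s, sr, ..., sr^2} = 1.

Why: D_3 has order 2*3 = 6 with 3 conjugacy classes, hence 3 irreducibles. Sum of squared dims 1 + 1 + 4 = 6 = |G|. Linear characters come from the abelianisation; the 2-dimensional irreps have character r^k -> 2*cos(2*pi*j*k/3), reflections -> 0.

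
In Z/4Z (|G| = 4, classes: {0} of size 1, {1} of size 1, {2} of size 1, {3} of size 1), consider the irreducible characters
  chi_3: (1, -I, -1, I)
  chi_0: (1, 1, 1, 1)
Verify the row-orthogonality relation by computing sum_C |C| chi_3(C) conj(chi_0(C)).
Sum = 0; so <chi_3, chi_0> = 0 (distinct irreducibles are orthogonal).

Justification: Compute term by term over conjugacy classes (|C| * chi_3(C) * conj(chi_0(C))):
  1*(1)*conj(1) + 1*(-I)*conj(1) + 1*(-1)*conj(1) + 1*(I)*conj(1)
  = (1) + (-I) + (-1) + (I)
  = 0.
(Exp terms are combined using exp(i*s)*conj(exp(i*t)) = exp(i*(s-t)), and sums of them are collapsed using the identity that for every m > 1 the m distinct m-th roots of unity sum to 0, e.g. 1 + exp(2*I*pi/3) + exp(-2*I*pi/3) = 0.)
Dividing by |G| = 4 gives 0/4 = 0, matching the row-orthogonality relation <chi_3, chi_0> = [chi_3 = chi_0].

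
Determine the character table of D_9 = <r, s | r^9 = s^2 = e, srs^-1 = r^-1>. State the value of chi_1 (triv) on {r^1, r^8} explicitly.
Conjugacy classes: {e} of size 1, {r^1, r^8} of size 2, {r^2, r^7} of size 2, {r^3, r^6} of size 2, {r^4, r^5} of size 2, {s, sr, ..., sr^8} of size 9.
Character table:
  irrep \ class              {e} (size 1)  {r^1, r^8} (size 2)  {r^2, r^7} (size 2)  {r^3, r^6} (size 2)  {r^4, r^5} (size 2)  {s, sr, ..., sr^8} (size 9)
  chi_1 (triv)               1             1                    1                    1                    1                    1                          
  chi_2 (sign: r->1, s->-1)  1             1                    1                    1                    1                    -1                         
  chi_3 (2d, j=1)            2             2*cos(2*pi/9)        2*cos(4*pi/9)        -1                   -2*cos(pi/9)         0                          
  chi_4 (2d, j=2)            2             2*cos(4*pi/9)        -2*cos(pi/9)         -1                   2*cos(2*pi/9)        0                          
  chi_5 (2d, j=3)            2             -1                   -1                   2                    -1                   0                          
  chi_6 (2d, j=4)            2             -2*cos(pi/9)         2*cos(2*pi/9)        -1                   2*cos(4*pi/9)        0                          

Spot check: chi_1 (triv) on {r^1, r^8} = 1.

Reasoning: D_9 has order 2*9 = 18 with 6 conjugacy classes, hence 6 irreducibles. Sum of squared dims 1 + 1 + 4 + 4 + 4 + 4 = 18 = |G|. Linear characters come from the abelianisation; the 2-dimensional irreps have character r^k -> 2*cos(2*pi*j*k/9), reflections -> 0.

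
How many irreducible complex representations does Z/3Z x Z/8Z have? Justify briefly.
24

Proof sketch: The number of irreducible complex representations of a finite group equals its number of conjugacy classes. Z/3Z x Z/8Z is abelian of order 24, so every element is its own conjugacy class: 24 classes, so Z/3Z x Z/8Z (order 24) has exactly 24 irreducible complex representations.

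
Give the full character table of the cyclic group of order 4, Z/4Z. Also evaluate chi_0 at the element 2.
Character table of Z/4Z (irreps indexed chi_0,...,chi_3 with chi_k(m) = zeta_4^(k*m), zeta_4 = exp(2*pi*i/4)):
  irrep \ class  {0} (size 1)  {1} (size 1)  {2} (size 1)  {3} (size 1)
  chi_0          1             1             1             1           
  chi_1          1             I             -1            -I          
  chi_2          1             -1            1             -1          
  chi_3          1             -I            -1            I           

Spot check: chi_0(2) = zeta_4^(0*2) = zeta_4^0 = 1.

Explanation: Z/4Z is abelian, so all 4 irreducible complex representations are 1-dimensional. They are given by chi_k(m) = zeta_4^(k*m) for k = 0,...,3. Row orthogonality: sum_m chi_k(m) conj(chi_l(m)) = 4 * [k = l].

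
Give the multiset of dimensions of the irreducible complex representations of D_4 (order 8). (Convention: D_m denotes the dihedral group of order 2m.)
Dimensions: 1, 1, 1, 1, 2

Details: There are 5 irreducibles (= number of conjugacy classes). Their dimensions d_i satisfy sum d_i^2 = |G| = 8: 1 + 1 + 1 + 1 + 4 = 8.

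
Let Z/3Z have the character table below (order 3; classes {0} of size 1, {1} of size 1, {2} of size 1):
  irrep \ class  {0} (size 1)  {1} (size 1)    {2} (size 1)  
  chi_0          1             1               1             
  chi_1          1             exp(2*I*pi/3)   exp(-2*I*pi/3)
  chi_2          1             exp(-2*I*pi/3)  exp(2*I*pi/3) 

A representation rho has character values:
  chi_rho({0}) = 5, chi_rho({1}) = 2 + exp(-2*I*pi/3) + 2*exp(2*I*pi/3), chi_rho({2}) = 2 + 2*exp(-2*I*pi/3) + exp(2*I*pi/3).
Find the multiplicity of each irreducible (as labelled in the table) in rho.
Multiplicities: chi_0: 2, chi_1: 2, chi_2: 1.

Details: Use <chi_rho, chi> = (1/|G|) sum_C |C| * chi_rho(C) * conj(chi(C)) with |G| = 3 for each irreducible chi in the table:
  <chi_rho, chi_0> = (1/3)[1*(5)*conj(1) + 1*(2 + exp(-2*I*pi/3) + 2*exp(2*I*pi/3))*conj(1) + 1*(2 + 2*exp(-2*I*pi/3) + exp(2*I*pi/3))*conj(1)]
      = (1/3)[(5) + (2 + exp(-2*I*pi/3) + 2*exp(2*I*pi/3)) + (2 + 2*exp(-2*I*pi/3) + exp(2*I*pi/3))] = 6/3 = 2
  <chi_rho, chi_1> = (1/3)[1*(5)*conj(1) + 1*(2 + exp(-2*I*pi/3) + 2*exp(2*I*pi/3))*conj(exp(2*I*pi/3)) + 1*(2 + 2*exp(-2*I*pi/3) + exp(2*I*pi/3))*conj(exp(-2*I*pi/3))]
      = (1/3)[(5) + (2 + 2*exp(-2*I*pi/3) + exp(2*I*pi/3)) + (2 + exp(-2*I*pi/3) + 2*exp(2*I*pi/3))] = 6/3 = 2
  <chi_rho, chi_2> = (1/3)[1*(5)*conj(1) + 1*(2 + exp(-2*I*pi/3) + 2*exp(2*I*pi/3))*conj(exp(-2*I*pi/3)) + 1*(2 + 2*exp(-2*I*pi/3) + exp(2*I*pi/3))*conj(exp(2*I*pi/3))]
      = (1/3)[(5) + (-1) + (-1)] = 3/3 = 1
(Exp terms are combined using exp(i*s)*conj(exp(i*t)) = exp(i*(s-t)), and sums of them are collapsed using the identity that for every m > 1 the m distinct m-th roots of unity sum to 0, e.g. 1 + exp(2*I*pi/3) + exp(-2*I*pi/3) = 0.)
Dimension check: dim(rho) = sum (mult * dim) = 2*1 + 2*1 + 1*1 = 5 = chi_rho(e) = 5.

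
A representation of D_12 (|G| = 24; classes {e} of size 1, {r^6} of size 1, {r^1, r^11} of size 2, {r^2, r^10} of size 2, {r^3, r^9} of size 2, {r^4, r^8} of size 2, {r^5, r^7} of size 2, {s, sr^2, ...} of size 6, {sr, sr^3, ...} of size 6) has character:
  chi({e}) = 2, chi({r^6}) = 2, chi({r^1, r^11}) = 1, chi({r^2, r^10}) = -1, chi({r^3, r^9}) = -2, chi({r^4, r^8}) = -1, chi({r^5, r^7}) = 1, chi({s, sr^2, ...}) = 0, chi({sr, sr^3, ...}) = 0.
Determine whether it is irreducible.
Irreducible: <chi, chi> = 1.

Justification: <chi, chi> = (1/|G|) sum_C |C| * |chi(C)|^2 = (1/24)[1*|2|^2 + 1*|2|^2 + 2*|1|^2 + 2*|-1|^2 + 2*|-2|^2 + 2*|-1|^2 + 2*|1|^2 + 6*|0|^2 + 6*|0|^2]
  = (1/24)[(4) + (4) + (2) + (2) + (8) + (2) + (2) + (0) + (0)] = 24/24 = 1.
A character is irreducible iff <chi, chi> = 1, so this representation is irreducible.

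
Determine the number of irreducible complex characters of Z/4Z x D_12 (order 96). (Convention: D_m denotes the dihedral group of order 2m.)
36

Argument: The number of irreducible complex representations of a finite group equals its number of conjugacy classes. For a direct product, #classes(G x H) = #classes(G) * #classes(H). Z/4Z has 4 classes (abelian), D_12 has 9 classes, so 4 * 9 = 36, so Z/4Z x D_12 (order 96) has exactly 36 irreducible complex representations.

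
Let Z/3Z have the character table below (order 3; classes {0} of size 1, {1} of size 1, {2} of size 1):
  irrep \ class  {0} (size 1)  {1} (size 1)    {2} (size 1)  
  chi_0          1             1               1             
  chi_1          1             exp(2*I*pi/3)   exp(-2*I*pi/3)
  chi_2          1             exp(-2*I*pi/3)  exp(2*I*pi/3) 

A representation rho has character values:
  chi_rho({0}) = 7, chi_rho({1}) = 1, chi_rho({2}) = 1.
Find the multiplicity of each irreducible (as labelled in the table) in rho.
Multiplicities: chi_0: 3, chi_1: 2, chi_2: 2.

Explanation: Use <chi_rho, chi> = (1/|G|) sum_C |C| * chi_rho(C) * conj(chi(C)) with |G| = 3 for each irreducible chi in the table:
  <chi_rho, chi_0> = (1/3)[1*(7)*conj(1) + 1*(1)*conj(1) + 1*(1)*conj(1)]
      = (1/3)[(7) + (1) + (1)] = 9/3 = 3
  <chi_rho, chi_1> = (1/3)[1*(7)*conj(1) + 1*(1)*conj(exp(2*I*pi/3)) + 1*(1)*conj(exp(-2*I*pi/3))]
      = (1/3)[(7) + (2 + 3*exp(-2*I*pi/3) + 2*exp(2*I*pi/3)) + (2 + 2*exp(-2*I*pi/3) + 3*exp(2*I*pi/3))] = 6/3 = 2
  <chi_rho, chi_2> = (1/3)[1*(7)*conj(1) + 1*(1)*conj(exp(-2*I*pi/3)) + 1*(1)*conj(exp(2*I*pi/3))]
      = (1/3)[(7) + (2 + 2*exp(-2*I*pi/3) + 3*exp(2*I*pi/3)) + (2 + 3*exp(-2*I*pi/3) + 2*exp(2*I*pi/3))] = 6/3 = 2
(Exp terms are combined using exp(i*s)*conj(exp(i*t)) = exp(i*(s-t)), and sums of them are collapsed using the identity that for every m > 1 the m distinct m-th roots of unity sum to 0, e.g. 1 + exp(2*I*pi/3) + exp(-2*I*pi/3) = 0.)
Dimension check: dim(rho) = sum (mult * dim) = 3*1 + 2*1 + 2*1 = 7 = chi_rho(e) = 7.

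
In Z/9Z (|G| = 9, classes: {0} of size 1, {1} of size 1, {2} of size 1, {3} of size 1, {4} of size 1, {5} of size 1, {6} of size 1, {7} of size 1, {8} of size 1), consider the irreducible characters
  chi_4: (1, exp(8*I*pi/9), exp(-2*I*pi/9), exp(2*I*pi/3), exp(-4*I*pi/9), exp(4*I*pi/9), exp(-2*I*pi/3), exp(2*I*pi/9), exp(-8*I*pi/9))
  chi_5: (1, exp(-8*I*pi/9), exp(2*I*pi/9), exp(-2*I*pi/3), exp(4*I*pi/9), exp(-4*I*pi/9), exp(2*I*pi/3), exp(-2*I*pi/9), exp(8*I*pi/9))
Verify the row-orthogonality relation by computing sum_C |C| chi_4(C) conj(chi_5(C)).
Sum = 0; so <chi_4, chi_5> = 0 (distinct irreducibles are orthogonal).

Why: Compute term by term over conjugacy classes (|C| * chi_4(C) * conj(chi_5(C))):
  1*(1)*conj(1) + 1*(exp(8*I*pi/9))*conj(exp(-8*I*pi/9)) + 1*(exp(-2*I*pi/9))*conj(exp(2*I*pi/9)) + 1*(exp(2*I*pi/3))*conj(exp(-2*I*pi/3)) + 1*(exp(-4*I*pi/9))*conj(exp(4*I*pi/9)) + 1*(exp(4*I*pi/9))*conj(exp(-4*I*pi/9)) + 1*(exp(-2*I*pi/3))*conj(exp(2*I*pi/3)) + 1*(exp(2*I*pi/9))*conj(exp(-2*I*pi/9)) + 1*(exp(-8*I*pi/9))*conj(exp(8*I*pi/9))
  = (1) + (exp(-2*I*pi/9)) + (exp(-4*I*pi/9)) + (exp(-2*I*pi/3)) + (exp(-8*I*pi/9)) + (exp(8*I*pi/9)) + (exp(2*I*pi/3)) + (exp(4*I*pi/9)) + (exp(2*I*pi/9))
  = 0.
(Exp terms are combined using exp(i*s)*conj(exp(i*t)) = exp(i*(s-t)), and sums of them are collapsed using the identity that for every m > 1 the m distinct m-th roots of unity sum to 0, e.g. 1 + exp(2*I*pi/3) + exp(-2*I*pi/3) = 0.)
Dividing by |G| = 9 gives 0/9 = 0, matching the row-orthogonality relation <chi_4, chi_5> = [chi_4 = chi_5].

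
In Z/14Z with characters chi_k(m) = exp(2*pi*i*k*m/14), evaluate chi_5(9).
chi_5(9) = zeta_14^45 = exp(3*I*pi/7)

chi_5(9) = zeta_14^(5*9) = zeta_14^45. Since zeta_14^14 = 1, this equals zeta_14^3 = exp(2*pi*i*3/14) = exp(3*I*pi/7).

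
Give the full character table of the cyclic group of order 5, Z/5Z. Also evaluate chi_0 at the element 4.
Character table of Z/5Z (irreps indexed chi_0,...,chi_4 with chi_k(m) = zeta_5^(k*m), zeta_5 = exp(2*pi*i/5)):
  irrep \ class  {0} (size 1)  {1} (size 1)    {2} (size 1)    {3} (size 1)    {4} (size 1)  
  chi_0          1             1               1               1               1             
  chi_1          1             exp(2*I*pi/5)   exp(4*I*pi/5)   exp(-4*I*pi/5)  exp(-2*I*pi/5)
  chi_2          1             exp(4*I*pi/5)   exp(-2*I*pi/5)  exp(2*I*pi/5)   exp(-4*I*pi/5)
  chi_3          1             exp(-4*I*pi/5)  exp(2*I*pi/5)   exp(-2*I*pi/5)  exp(4*I*pi/5) 
  chi_4          1             exp(-2*I*pi/5)  exp(-4*I*pi/5)  exp(4*I*pi/5)   exp(2*I*pi/5) 

Spot check: chi_0(4) = zeta_5^(0*4) = zeta_5^0 = 1.

Z/5Z is abelian, so all 5 irreducible complex representations are 1-dimensional. They are given by chi_k(m) = zeta_5^(k*m) for k = 0,...,4. Row orthogonality: sum_m chi_k(m) conj(chi_l(m)) = 5 * [k = l].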